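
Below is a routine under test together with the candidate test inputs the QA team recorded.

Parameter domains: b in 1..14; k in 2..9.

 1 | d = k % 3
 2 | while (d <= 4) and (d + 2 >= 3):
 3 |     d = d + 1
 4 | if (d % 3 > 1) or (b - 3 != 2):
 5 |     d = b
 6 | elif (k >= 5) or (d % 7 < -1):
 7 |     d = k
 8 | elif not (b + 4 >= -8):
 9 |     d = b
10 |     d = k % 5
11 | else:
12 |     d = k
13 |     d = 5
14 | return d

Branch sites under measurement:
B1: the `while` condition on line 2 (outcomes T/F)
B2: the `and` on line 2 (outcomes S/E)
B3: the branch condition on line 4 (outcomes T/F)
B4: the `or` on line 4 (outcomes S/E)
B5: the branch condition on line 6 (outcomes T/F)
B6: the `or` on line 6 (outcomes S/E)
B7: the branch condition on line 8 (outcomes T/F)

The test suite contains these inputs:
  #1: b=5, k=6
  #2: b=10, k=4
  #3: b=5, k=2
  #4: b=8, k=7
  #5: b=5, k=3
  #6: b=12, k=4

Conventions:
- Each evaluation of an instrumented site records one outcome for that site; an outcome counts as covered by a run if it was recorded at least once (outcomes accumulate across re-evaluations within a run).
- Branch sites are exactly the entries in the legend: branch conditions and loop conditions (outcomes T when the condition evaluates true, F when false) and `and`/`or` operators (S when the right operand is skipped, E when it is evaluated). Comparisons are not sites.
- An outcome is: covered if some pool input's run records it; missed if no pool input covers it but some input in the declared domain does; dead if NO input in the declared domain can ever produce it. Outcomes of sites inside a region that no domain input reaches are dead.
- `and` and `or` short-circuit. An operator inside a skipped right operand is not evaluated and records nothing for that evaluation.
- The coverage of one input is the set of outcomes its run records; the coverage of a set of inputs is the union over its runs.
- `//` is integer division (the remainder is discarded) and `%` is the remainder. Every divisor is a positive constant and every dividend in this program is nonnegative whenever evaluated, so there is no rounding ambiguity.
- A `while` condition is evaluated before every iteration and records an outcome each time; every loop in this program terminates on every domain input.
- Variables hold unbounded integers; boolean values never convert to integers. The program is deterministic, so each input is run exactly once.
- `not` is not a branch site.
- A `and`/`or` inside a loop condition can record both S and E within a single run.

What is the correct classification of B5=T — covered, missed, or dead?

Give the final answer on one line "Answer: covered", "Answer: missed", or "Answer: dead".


B5=T is recorded by pool input(s) 1 -> covered
Answer: covered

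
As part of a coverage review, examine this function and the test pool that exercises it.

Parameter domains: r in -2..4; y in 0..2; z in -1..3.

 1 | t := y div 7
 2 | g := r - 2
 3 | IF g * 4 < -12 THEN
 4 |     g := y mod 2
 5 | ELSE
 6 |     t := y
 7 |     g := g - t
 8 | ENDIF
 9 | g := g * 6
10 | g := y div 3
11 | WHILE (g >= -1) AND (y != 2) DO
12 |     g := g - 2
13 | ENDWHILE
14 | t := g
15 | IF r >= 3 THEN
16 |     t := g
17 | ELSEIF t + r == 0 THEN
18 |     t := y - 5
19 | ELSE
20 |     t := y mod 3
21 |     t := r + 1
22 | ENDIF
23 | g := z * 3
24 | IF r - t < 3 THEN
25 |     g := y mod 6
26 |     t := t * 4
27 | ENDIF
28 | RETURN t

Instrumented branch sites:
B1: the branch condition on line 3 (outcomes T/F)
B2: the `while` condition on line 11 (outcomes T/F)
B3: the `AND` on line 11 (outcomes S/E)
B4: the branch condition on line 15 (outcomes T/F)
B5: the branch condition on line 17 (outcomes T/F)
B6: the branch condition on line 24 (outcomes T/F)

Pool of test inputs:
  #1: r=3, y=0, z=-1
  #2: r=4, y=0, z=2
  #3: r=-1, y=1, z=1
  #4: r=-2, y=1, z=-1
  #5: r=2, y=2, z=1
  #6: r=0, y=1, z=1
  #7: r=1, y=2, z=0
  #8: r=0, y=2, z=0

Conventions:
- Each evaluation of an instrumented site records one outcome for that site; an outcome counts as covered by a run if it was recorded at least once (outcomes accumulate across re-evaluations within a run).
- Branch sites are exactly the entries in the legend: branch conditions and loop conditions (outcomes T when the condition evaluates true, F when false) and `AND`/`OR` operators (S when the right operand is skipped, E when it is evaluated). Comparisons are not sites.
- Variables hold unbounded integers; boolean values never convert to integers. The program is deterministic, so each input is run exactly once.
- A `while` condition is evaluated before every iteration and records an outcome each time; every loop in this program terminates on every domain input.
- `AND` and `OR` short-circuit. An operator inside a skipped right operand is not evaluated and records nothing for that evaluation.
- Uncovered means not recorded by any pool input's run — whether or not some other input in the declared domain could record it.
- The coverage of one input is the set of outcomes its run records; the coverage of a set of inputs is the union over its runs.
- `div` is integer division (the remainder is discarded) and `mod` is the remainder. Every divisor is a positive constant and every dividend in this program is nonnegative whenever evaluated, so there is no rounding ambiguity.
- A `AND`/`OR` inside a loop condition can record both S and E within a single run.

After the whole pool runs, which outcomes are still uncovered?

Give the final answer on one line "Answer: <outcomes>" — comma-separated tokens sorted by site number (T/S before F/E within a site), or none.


input #1 (r=3, y=0, z=-1): events B1->F, B3->E, B2->T, B3->S, B2->F, B4->T, B6->F; covers B1=F, B2=T, B2=F, B3=S, B3=E, B4=T, B6=F
input #2 (r=4, y=0, z=2): events B1->F, B3->E, B2->T, B3->S, B2->F, B4->T, B6->F; covers B1=F, B2=T, B2=F, B3=S, B3=E, B4=T, B6=F
input #3 (r=-1, y=1, z=1): events B1->F, B3->E, B2->T, B3->S, B2->F, B4->F, B5->F, B6->T; covers B1=F, B2=T, B2=F, B3=S, B3=E, B4=F, B5=F, B6=T
input #4 (r=-2, y=1, z=-1): events B1->T, B3->E, B2->T, B3->S, B2->F, B4->F, B5->F, B6->T; covers B1=T, B2=T, B2=F, B3=S, B3=E, B4=F, B5=F, B6=T
input #5 (r=2, y=2, z=1): events B1->F, B3->E, B2->F, B4->F, B5->F, B6->T; covers B1=F, B2=F, B3=E, B4=F, B5=F, B6=T
input #6 (r=0, y=1, z=1): events B1->F, B3->E, B2->T, B3->S, B2->F, B4->F, B5->F, B6->T; covers B1=F, B2=T, B2=F, B3=S, B3=E, B4=F, B5=F, B6=T
input #7 (r=1, y=2, z=0): events B1->F, B3->E, B2->F, B4->F, B5->F, B6->T; covers B1=F, B2=F, B3=E, B4=F, B5=F, B6=T
input #8 (r=0, y=2, z=0): events B1->F, B3->E, B2->F, B4->F, B5->T, B6->F; covers B1=F, B2=F, B3=E, B4=F, B5=T, B6=F
union over the pool: B1=T, B1=F, B2=T, B2=F, B3=S, B3=E, B4=T, B4=F, B5=T, B5=F, B6=T, B6=F
uncovered (0 of 12): none
Answer: none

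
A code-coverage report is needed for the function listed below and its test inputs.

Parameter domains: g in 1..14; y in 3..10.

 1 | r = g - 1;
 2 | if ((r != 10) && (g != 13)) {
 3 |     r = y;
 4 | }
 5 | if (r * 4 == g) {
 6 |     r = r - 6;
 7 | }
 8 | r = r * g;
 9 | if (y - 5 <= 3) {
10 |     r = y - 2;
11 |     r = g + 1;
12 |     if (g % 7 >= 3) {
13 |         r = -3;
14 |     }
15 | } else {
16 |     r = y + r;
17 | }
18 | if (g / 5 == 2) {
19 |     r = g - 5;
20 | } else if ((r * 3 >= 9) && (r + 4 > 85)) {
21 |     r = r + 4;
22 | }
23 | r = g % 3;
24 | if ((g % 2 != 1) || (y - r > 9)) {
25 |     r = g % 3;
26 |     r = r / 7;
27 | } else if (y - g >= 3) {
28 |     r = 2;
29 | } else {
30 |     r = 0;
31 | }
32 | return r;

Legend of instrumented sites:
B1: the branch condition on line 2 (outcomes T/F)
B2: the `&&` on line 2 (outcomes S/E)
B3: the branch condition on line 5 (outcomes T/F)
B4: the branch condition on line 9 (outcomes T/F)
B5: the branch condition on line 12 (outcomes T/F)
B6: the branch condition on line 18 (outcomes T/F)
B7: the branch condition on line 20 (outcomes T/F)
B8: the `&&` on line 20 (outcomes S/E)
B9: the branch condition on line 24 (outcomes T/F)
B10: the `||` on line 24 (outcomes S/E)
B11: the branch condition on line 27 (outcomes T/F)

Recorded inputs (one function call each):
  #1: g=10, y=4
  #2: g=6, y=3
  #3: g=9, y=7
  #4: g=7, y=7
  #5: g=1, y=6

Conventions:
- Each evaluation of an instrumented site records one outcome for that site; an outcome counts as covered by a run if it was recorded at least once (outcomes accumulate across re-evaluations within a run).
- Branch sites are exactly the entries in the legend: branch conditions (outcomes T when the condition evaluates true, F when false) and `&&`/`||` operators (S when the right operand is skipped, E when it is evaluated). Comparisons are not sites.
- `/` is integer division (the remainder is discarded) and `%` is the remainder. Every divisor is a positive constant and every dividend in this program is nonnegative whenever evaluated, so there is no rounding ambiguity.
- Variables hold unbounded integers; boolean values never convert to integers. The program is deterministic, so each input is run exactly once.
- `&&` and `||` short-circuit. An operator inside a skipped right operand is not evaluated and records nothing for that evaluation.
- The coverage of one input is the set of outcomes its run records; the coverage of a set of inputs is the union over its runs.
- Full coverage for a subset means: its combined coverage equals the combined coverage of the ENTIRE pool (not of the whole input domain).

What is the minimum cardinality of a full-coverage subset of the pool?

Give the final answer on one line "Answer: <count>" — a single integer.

#1 (g=10, y=4) -> covered: B1=T, B2=E, B3=F, B4=T, B5=T, B6=T, B9=T, B10=S
#2 (g=6, y=3) -> covered: B1=T, B2=E, B3=F, B4=T, B5=T, B6=F, B7=F, B8=S, B9=T, B10=S
#3 (g=9, y=7) -> covered: B1=T, B2=E, B3=F, B4=T, B5=F, B6=F, B7=F, B8=E, B9=F, B10=E, B11=F
#4 (g=7, y=7) -> covered: B1=T, B2=E, B3=F, B4=T, B5=F, B6=F, B7=F, B8=E, B9=F, B10=E, B11=F
#5 (g=1, y=6) -> covered: B1=T, B2=E, B3=F, B4=T, B5=F, B6=F, B7=F, B8=S, B9=F, B10=E, B11=T
union over all inputs: B1=T, B2=E, B3=F, B4=T, B5=T, B5=F, B6=T, B6=F, B7=F, B8=S, B8=E, B9=T, B9=F, B10=S, B10=E, B11=T, B11=F (17 outcomes)
checked all size-1 subsets: none covers 17 outcomes (max 11/17)
checked all size-2 subsets: none covers 17 outcomes (max 15/17)
at size 3, {1, 3, 5} reaches all 17 outcomes; every lexicographically earlier size-3 subset fails

Answer: 3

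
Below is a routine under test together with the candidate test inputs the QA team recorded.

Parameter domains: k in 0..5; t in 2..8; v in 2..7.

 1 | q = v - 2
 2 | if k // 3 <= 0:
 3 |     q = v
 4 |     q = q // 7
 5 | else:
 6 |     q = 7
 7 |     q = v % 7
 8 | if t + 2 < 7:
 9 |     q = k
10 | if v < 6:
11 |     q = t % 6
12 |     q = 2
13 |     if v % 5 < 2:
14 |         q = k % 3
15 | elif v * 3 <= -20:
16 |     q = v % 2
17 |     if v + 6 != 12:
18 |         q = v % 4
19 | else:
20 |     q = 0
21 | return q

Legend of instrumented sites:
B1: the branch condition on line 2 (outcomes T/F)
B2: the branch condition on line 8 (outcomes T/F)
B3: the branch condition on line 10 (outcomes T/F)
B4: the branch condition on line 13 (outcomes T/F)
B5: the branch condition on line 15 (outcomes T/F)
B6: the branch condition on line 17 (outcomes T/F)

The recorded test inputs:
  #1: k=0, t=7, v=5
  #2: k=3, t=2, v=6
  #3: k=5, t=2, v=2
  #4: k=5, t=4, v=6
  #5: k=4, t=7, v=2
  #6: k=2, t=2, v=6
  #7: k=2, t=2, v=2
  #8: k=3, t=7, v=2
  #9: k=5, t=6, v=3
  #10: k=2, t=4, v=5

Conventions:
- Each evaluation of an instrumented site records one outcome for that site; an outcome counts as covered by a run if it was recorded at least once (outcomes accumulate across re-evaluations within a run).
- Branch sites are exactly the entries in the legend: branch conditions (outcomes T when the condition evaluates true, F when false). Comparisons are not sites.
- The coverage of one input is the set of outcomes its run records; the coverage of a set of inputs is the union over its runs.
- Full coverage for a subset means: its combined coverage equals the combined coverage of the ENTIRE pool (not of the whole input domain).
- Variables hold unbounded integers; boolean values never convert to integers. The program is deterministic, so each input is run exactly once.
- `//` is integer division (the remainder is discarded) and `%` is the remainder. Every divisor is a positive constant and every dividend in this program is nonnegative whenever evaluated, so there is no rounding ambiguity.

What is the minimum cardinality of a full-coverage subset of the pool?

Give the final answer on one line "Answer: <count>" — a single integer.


run #1 (k=0, t=7, v=5) records B1=T, B2=F, B3=T, B4=T
run #2 (k=3, t=2, v=6) records B1=F, B2=T, B3=F, B5=F
run #3 (k=5, t=2, v=2) records B1=F, B2=T, B3=T, B4=F
run #4 (k=5, t=4, v=6) records B1=F, B2=T, B3=F, B5=F
run #5 (k=4, t=7, v=2) records B1=F, B2=F, B3=T, B4=F
run #6 (k=2, t=2, v=6) records B1=T, B2=T, B3=F, B5=F
run #7 (k=2, t=2, v=2) records B1=T, B2=T, B3=T, B4=F
run #8 (k=3, t=7, v=2) records B1=F, B2=F, B3=T, B4=F
run #9 (k=5, t=6, v=3) records B1=F, B2=F, B3=T, B4=F
run #10 (k=2, t=4, v=5) records B1=T, B2=T, B3=T, B4=T
the full pool covers 9 outcomes: B1=T, B1=F, B2=T, B2=F, B3=T, B3=F, B4=T, B4=F, B5=F
checked all size-1 subsets: none covers 9 outcomes (max 4/9)
checked all size-2 subsets: none covers 9 outcomes (max 8/9)
inputs {1, 2, 3} (size 3) cover everything; no size-3 subset with a lexicographically smaller index list covers all 9
Answer: 3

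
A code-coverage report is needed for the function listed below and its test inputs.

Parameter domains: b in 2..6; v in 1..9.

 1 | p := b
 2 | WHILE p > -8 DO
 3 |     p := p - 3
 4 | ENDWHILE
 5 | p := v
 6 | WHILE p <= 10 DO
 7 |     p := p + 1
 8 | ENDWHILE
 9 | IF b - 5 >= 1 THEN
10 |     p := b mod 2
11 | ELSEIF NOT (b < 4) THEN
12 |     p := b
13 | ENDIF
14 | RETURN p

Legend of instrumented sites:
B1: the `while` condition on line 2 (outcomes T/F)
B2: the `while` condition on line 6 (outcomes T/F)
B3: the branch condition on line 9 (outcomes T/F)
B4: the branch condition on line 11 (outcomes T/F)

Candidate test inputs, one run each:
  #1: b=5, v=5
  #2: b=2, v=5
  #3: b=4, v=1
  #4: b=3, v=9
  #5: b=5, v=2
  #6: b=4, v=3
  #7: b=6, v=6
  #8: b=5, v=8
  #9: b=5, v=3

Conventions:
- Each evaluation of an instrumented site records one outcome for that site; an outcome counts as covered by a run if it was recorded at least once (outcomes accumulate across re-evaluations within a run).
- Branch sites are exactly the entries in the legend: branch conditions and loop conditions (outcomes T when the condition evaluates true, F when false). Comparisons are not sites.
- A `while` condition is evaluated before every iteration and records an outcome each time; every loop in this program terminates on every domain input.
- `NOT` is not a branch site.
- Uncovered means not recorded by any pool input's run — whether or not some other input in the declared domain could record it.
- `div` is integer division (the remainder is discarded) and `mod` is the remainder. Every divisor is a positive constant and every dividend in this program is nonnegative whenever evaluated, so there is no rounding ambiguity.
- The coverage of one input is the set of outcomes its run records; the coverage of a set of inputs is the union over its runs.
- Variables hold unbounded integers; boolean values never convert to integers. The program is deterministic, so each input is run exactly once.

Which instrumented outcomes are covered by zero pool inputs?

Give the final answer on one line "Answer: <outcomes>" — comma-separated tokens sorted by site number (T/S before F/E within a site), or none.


input #1 (b=5, v=5): events B1->T, B1->T, B1->T, B1->T, B1->T, B1->F, B2->T, B2->T, B2->T, B2->T, B2->T, B2->T, B2->F, B3->F, ...; covers B1=T, B1=F, B2=T, B2=F, B3=F, B4=T
input #2 (b=2, v=5): events B1->T, B1->T, B1->T, B1->T, B1->F, B2->T, B2->T, B2->T, B2->T, B2->T, B2->T, B2->F, B3->F, B4->F; covers B1=T, B1=F, B2=T, B2=F, B3=F, B4=F
input #3 (b=4, v=1): events B1->T, B1->T, B1->T, B1->T, B1->F, B2->T, B2->T, B2->T, B2->T, B2->T, B2->T, B2->T, B2->T, B2->T, ...; covers B1=T, B1=F, B2=T, B2=F, B3=F, B4=T
input #4 (b=3, v=9): events B1->T, B1->T, B1->T, B1->T, B1->F, B2->T, B2->T, B2->F, B3->F, B4->F; covers B1=T, B1=F, B2=T, B2=F, B3=F, B4=F
input #5 (b=5, v=2): events B1->T, B1->T, B1->T, B1->T, B1->T, B1->F, B2->T, B2->T, B2->T, B2->T, B2->T, B2->T, B2->T, B2->T, ...; covers B1=T, B1=F, B2=T, B2=F, B3=F, B4=T
input #6 (b=4, v=3): events B1->T, B1->T, B1->T, B1->T, B1->F, B2->T, B2->T, B2->T, B2->T, B2->T, B2->T, B2->T, B2->T, B2->F, ...; covers B1=T, B1=F, B2=T, B2=F, B3=F, B4=T
input #7 (b=6, v=6): events B1->T, B1->T, B1->T, B1->T, B1->T, B1->F, B2->T, B2->T, B2->T, B2->T, B2->T, B2->F, B3->T; covers B1=T, B1=F, B2=T, B2=F, B3=T
input #8 (b=5, v=8): events B1->T, B1->T, B1->T, B1->T, B1->T, B1->F, B2->T, B2->T, B2->T, B2->F, B3->F, B4->T; covers B1=T, B1=F, B2=T, B2=F, B3=F, B4=T
input #9 (b=5, v=3): events B1->T, B1->T, B1->T, B1->T, B1->T, B1->F, B2->T, B2->T, B2->T, B2->T, B2->T, B2->T, B2->T, B2->T, ...; covers B1=T, B1=F, B2=T, B2=F, B3=F, B4=T
union over the pool: B1=T, B1=F, B2=T, B2=F, B3=T, B3=F, B4=T, B4=F
uncovered (0 of 8): none
Answer: none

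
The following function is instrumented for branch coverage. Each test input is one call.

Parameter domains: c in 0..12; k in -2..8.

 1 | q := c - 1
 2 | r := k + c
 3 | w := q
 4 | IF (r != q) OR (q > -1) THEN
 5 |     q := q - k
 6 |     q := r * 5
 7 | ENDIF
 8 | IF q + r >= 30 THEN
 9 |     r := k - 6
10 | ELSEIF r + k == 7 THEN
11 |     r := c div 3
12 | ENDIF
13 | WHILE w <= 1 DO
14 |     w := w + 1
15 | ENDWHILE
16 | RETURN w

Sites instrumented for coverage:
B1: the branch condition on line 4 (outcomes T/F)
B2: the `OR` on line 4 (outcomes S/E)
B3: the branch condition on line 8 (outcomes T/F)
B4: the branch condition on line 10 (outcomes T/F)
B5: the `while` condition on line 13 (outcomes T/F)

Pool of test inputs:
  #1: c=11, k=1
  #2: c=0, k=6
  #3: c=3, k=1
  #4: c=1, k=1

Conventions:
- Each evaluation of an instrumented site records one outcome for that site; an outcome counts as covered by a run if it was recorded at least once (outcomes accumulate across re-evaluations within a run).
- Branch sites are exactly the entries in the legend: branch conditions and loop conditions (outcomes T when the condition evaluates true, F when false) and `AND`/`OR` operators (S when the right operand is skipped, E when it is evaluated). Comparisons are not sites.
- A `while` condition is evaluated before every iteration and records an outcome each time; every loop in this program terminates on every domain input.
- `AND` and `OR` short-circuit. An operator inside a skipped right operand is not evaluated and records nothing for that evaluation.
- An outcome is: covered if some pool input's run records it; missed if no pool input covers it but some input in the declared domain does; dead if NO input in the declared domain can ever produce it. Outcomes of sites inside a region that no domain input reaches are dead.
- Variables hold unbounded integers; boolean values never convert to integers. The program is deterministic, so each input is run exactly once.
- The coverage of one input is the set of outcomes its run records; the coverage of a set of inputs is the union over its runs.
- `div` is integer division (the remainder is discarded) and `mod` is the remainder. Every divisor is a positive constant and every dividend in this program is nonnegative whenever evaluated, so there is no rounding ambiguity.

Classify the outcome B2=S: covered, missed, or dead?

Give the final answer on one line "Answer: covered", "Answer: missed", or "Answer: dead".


B2=S is recorded by pool input(s) 1, 2, 3, 4 -> covered
Answer: covered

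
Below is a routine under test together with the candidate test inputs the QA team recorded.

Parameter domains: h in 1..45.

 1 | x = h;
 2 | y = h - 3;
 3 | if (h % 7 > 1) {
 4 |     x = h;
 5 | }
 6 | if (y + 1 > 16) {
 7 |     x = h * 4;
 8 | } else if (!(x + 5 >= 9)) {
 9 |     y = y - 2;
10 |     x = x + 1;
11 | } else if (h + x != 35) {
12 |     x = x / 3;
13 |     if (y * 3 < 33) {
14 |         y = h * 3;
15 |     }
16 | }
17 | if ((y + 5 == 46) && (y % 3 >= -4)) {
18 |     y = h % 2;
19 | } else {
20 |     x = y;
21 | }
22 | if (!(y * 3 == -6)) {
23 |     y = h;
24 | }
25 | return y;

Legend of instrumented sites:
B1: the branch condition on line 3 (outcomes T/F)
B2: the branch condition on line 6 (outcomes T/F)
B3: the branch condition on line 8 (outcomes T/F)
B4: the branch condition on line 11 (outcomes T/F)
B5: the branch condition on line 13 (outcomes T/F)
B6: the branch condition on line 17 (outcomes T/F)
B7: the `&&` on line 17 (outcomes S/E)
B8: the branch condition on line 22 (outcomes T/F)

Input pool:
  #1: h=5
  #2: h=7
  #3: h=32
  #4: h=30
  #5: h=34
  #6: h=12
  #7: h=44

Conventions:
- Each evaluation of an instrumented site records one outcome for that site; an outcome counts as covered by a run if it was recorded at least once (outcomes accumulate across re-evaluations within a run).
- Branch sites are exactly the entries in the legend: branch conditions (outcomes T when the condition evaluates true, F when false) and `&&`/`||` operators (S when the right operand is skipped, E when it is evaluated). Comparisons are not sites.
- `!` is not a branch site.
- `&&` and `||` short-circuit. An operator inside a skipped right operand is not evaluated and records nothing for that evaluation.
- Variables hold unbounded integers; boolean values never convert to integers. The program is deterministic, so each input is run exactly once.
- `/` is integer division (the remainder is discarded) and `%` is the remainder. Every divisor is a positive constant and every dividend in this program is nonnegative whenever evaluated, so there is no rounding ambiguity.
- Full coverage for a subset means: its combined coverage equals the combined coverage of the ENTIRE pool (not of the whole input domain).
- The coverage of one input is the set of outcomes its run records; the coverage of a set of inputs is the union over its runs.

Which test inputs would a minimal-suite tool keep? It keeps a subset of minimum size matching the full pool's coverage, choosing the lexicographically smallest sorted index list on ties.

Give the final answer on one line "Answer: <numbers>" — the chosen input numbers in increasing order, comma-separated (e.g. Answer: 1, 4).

input #1 (h=5): events B1->T, B2->F, B3->F, B4->T, B5->T, B7->S, B6->F, B8->T; covers B1=T, B2=F, B3=F, B4=T, B5=T, B6=F, B7=S, B8=T
input #2 (h=7): events B1->F, B2->F, B3->F, B4->T, B5->T, B7->S, B6->F, B8->T; covers B1=F, B2=F, B3=F, B4=T, B5=T, B6=F, B7=S, B8=T
input #3 (h=32): events B1->T, B2->T, B7->S, B6->F, B8->T; covers B1=T, B2=T, B6=F, B7=S, B8=T
input #4 (h=30): events B1->T, B2->T, B7->S, B6->F, B8->T; covers B1=T, B2=T, B6=F, B7=S, B8=T
input #5 (h=34): events B1->T, B2->T, B7->S, B6->F, B8->T; covers B1=T, B2=T, B6=F, B7=S, B8=T
input #6 (h=12): events B1->T, B2->F, B3->F, B4->T, B5->T, B7->S, B6->F, B8->T; covers B1=T, B2=F, B3=F, B4=T, B5=T, B6=F, B7=S, B8=T
input #7 (h=44): events B1->T, B2->T, B7->E, B6->T, B8->T; covers B1=T, B2=T, B6=T, B7=E, B8=T
together the pool reaches 12 outcomes: B1=T, B1=F, B2=T, B2=F, B3=F, B4=T, B5=T, B6=T, B6=F, B7=S, B7=E, B8=T
no size-1 subset reaches all 12 outcomes (best union: 8/12)
size 2: inputs {2, 7} cover all 12 outcomes, and no lexicographically smaller subset of this size does

Answer: 2, 7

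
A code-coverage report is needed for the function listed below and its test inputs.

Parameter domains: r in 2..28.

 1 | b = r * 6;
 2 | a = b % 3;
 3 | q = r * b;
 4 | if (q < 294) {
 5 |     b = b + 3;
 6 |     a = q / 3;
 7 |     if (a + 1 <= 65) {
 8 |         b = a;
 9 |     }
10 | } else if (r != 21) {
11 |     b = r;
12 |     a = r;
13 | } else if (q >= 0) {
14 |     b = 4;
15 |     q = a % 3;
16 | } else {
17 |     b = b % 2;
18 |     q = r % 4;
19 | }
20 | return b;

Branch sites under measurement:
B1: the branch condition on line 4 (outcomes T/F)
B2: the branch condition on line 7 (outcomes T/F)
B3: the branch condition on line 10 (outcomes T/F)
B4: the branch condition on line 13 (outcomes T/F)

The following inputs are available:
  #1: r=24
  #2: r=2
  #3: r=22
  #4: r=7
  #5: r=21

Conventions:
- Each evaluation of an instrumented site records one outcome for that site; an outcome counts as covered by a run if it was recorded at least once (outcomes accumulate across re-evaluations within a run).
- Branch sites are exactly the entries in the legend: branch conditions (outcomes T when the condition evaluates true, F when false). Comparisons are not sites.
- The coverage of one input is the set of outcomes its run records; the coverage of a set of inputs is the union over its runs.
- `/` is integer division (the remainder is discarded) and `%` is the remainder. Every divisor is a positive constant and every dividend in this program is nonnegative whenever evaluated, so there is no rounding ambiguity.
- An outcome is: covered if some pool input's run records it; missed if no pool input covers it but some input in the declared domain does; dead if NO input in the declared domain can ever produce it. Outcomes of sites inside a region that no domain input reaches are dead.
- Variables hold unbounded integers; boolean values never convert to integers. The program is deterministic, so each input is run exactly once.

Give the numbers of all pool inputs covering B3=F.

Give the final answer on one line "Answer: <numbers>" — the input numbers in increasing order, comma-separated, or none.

input #1 (r=24): never hits B3=F
input #2 (r=2): never hits B3=F
input #3 (r=22): never hits B3=F
input #4 (r=7): never hits B3=F
input #5 (r=21): hits B3=F

Answer: 5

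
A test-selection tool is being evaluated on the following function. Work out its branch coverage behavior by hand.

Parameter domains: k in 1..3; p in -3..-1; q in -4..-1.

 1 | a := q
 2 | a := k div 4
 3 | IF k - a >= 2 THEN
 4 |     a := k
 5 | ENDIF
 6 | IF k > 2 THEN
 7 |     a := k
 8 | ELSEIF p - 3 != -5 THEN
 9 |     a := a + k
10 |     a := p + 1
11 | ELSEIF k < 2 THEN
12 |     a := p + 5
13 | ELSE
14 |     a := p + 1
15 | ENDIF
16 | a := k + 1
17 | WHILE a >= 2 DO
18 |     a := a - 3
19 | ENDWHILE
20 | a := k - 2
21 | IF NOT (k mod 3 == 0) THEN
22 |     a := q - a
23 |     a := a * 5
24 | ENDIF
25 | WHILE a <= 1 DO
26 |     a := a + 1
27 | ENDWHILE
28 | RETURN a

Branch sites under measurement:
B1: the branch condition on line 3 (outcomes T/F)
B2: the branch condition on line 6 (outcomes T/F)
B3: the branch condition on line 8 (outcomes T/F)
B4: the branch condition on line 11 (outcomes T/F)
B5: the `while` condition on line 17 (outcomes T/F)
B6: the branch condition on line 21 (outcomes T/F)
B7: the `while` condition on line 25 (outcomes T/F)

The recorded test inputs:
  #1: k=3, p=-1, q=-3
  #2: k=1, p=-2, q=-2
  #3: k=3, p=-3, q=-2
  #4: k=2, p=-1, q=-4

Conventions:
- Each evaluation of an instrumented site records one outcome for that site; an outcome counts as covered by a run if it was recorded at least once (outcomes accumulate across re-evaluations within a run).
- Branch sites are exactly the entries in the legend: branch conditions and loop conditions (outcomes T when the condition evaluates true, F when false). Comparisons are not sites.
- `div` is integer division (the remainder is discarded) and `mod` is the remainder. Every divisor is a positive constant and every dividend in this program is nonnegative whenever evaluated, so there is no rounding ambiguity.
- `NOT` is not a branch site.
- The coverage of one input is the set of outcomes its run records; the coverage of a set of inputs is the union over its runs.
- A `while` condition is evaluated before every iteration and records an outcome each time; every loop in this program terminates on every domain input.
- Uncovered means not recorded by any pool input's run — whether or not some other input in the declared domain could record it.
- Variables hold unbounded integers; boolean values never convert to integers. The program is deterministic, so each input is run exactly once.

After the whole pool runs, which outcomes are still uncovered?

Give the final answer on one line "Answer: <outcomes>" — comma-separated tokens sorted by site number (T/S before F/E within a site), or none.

input #1, k=3, p=-1, q=-3: events B1->T, B2->T, B5->T, B5->F, B6->F, B7->T, B7->F; outcomes B1=T, B2=T, B5=T, B5=F, B6=F, B7=T, B7=F
input #2, k=1, p=-2, q=-2: events B1->F, B2->F, B3->F, B4->T, B5->T, B5->F, B6->T, B7->T, B7->T, B7->T, B7->T, B7->T, B7->T, B7->T, ...; outcomes B1=F, B2=F, B3=F, B4=T, B5=T, B5=F, B6=T, B7=T, B7=F
input #3, k=3, p=-3, q=-2: events B1->T, B2->T, B5->T, B5->F, B6->F, B7->T, B7->F; outcomes B1=T, B2=T, B5=T, B5=F, B6=F, B7=T, B7=F
input #4, k=2, p=-1, q=-4: events B1->T, B2->F, B3->T, B5->T, B5->F, B6->T, B7->T, B7->T, B7->T, B7->T, B7->T, B7->T, B7->T, B7->T, ...; outcomes B1=T, B2=F, B3=T, B5=T, B5=F, B6=T, B7=T, B7=F
union over the pool: B1=T, B1=F, B2=T, B2=F, B3=T, B3=F, B4=T, B5=T, B5=F, B6=T, B6=F, B7=T, B7=F
uncovered (1 of 14): B4=F

Answer: B4=F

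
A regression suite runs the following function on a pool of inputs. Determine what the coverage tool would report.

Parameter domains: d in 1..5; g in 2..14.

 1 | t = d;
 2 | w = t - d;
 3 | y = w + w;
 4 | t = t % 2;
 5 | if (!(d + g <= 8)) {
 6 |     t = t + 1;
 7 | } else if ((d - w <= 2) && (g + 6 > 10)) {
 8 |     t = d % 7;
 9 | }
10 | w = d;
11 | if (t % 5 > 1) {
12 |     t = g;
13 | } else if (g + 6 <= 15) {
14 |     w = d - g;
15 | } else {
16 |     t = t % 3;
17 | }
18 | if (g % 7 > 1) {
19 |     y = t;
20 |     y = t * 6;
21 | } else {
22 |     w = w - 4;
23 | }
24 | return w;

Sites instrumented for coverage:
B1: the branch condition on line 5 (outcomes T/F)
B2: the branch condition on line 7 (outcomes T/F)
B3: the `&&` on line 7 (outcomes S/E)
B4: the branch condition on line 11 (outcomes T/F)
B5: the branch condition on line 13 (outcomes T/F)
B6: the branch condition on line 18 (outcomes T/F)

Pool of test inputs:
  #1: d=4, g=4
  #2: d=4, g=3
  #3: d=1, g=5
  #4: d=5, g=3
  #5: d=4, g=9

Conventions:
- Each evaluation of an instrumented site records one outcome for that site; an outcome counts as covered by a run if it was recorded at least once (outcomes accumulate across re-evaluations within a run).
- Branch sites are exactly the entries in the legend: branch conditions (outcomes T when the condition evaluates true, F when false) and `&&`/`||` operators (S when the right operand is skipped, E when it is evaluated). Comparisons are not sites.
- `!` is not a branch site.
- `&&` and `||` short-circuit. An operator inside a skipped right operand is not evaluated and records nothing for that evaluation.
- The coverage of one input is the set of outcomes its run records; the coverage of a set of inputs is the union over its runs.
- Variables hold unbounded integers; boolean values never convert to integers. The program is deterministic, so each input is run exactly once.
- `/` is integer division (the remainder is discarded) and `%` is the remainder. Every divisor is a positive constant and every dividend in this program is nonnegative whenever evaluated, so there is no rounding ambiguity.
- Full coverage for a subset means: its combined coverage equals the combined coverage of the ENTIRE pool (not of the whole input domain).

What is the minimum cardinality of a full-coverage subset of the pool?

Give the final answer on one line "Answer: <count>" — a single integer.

#1 (d=4, g=4) -> B1->F, B3->S, B2->F, B4->F, B5->T, B6->T; covered: B1=F, B2=F, B3=S, B4=F, B5=T, B6=T
#2 (d=4, g=3) -> B1->F, B3->S, B2->F, B4->F, B5->T, B6->T; covered: B1=F, B2=F, B3=S, B4=F, B5=T, B6=T
#3 (d=1, g=5) -> B1->F, B3->E, B2->T, B4->F, B5->T, B6->T; covered: B1=F, B2=T, B3=E, B4=F, B5=T, B6=T
#4 (d=5, g=3) -> B1->F, B3->S, B2->F, B4->F, B5->T, B6->T; covered: B1=F, B2=F, B3=S, B4=F, B5=T, B6=T
#5 (d=4, g=9) -> B1->T, B4->F, B5->T, B6->T; covered: B1=T, B4=F, B5=T, B6=T
union over all inputs: B1=T, B1=F, B2=T, B2=F, B3=S, B3=E, B4=F, B5=T, B6=T (9 outcomes)
no size-1 subset reaches all 9 outcomes (best union: 6/9)
no size-2 subset reaches all 9 outcomes (best union: 8/9)
size 3: inputs {1, 3, 5} cover all 9 outcomes, and no lexicographically smaller subset of this size does

Answer: 3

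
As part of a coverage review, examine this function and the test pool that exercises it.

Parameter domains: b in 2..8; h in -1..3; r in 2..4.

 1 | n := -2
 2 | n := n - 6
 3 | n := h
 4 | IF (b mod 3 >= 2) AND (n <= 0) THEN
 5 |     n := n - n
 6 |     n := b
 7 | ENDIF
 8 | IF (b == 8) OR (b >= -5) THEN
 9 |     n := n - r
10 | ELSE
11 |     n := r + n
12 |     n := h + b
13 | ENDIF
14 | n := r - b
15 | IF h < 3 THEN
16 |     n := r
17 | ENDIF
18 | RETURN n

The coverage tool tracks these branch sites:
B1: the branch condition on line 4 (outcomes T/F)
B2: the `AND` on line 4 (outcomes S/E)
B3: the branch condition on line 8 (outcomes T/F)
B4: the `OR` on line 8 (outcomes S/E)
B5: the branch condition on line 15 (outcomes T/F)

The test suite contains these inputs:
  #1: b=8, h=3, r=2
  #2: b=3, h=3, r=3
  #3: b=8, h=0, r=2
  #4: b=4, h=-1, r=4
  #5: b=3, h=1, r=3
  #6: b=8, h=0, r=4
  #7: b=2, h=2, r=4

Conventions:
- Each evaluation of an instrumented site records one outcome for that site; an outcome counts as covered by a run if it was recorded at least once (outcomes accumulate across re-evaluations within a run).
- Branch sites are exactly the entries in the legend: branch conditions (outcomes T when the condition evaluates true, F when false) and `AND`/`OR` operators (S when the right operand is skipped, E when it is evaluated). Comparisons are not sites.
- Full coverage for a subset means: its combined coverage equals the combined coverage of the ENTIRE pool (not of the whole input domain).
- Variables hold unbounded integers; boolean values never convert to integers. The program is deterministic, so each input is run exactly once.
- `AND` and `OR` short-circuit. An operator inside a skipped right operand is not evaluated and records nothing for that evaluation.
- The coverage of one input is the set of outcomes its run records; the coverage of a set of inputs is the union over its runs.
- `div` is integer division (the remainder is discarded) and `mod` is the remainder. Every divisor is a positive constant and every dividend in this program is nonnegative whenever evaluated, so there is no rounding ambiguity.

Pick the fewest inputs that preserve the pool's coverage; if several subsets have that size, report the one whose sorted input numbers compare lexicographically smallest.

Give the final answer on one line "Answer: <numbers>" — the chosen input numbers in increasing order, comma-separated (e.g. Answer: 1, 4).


test 1 (b=8, h=3, r=2) hits B1=F, B2=E, B3=T, B4=S, B5=F
test 2 (b=3, h=3, r=3) hits B1=F, B2=S, B3=T, B4=E, B5=F
test 3 (b=8, h=0, r=2) hits B1=T, B2=E, B3=T, B4=S, B5=T
test 4 (b=4, h=-1, r=4) hits B1=F, B2=S, B3=T, B4=E, B5=T
test 5 (b=3, h=1, r=3) hits B1=F, B2=S, B3=T, B4=E, B5=T
test 6 (b=8, h=0, r=4) hits B1=T, B2=E, B3=T, B4=S, B5=T
test 7 (b=2, h=2, r=4) hits B1=F, B2=E, B3=T, B4=E, B5=T
union over all inputs: B1=T, B1=F, B2=S, B2=E, B3=T, B4=S, B4=E, B5=T, B5=F (9 outcomes)
no size-1 subset reaches all 9 outcomes (best union: 5/9)
the canonical winner is {2, 3}: size 2, full 9-outcome coverage, earliest index list among size-2 covers
Answer: 2, 3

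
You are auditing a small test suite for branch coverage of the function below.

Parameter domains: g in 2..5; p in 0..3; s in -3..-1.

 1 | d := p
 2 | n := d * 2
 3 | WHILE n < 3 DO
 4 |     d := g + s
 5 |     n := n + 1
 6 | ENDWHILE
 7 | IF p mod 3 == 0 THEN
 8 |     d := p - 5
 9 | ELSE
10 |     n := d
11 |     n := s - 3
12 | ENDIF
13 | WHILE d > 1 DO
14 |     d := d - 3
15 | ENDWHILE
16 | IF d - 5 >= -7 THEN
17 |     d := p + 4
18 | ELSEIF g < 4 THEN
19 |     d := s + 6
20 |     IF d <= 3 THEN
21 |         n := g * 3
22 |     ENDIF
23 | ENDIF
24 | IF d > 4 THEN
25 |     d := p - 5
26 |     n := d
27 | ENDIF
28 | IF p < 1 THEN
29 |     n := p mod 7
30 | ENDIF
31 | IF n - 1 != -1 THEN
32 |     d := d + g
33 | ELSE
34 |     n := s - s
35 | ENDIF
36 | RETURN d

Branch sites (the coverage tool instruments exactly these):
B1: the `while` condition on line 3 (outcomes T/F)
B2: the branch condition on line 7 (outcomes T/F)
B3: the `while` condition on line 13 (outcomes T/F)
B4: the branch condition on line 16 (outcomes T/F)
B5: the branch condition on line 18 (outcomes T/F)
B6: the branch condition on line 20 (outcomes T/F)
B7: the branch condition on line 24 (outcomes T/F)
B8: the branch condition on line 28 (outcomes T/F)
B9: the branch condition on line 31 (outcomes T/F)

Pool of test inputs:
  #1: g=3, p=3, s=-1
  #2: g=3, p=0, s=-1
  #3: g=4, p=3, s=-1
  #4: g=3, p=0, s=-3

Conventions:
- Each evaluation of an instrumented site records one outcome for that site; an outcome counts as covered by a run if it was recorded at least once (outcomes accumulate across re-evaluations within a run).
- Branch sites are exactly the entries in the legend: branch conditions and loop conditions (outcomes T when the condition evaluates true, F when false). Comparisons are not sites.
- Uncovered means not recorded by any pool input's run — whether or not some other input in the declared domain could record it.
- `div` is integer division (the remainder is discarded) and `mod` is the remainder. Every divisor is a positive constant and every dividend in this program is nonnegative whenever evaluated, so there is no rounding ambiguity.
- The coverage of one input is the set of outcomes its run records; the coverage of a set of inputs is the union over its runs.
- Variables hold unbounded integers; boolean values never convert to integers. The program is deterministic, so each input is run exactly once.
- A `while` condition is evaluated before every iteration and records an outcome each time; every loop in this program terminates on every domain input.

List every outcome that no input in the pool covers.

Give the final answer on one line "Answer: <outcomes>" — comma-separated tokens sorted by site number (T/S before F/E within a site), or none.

#1 (g=3, p=3, s=-1) -> B1->F, B2->T, B3->F, B4->T, B7->T, B8->F, B9->T; covered: B1=F, B2=T, B3=F, B4=T, B7=T, B8=F, B9=T
#2 (g=3, p=0, s=-1) -> B1->T, B1->T, B1->T, B1->F, B2->T, B3->F, B4->F, B5->T, B6->F, B7->T, B8->T, B9->F; covered: B1=T, B1=F, B2=T, B3=F, B4=F, B5=T, B6=F, B7=T, B8=T, B9=F
#3 (g=4, p=3, s=-1) -> B1->F, B2->T, B3->F, B4->T, B7->T, B8->F, B9->T; covered: B1=F, B2=T, B3=F, B4=T, B7=T, B8=F, B9=T
#4 (g=3, p=0, s=-3) -> B1->T, B1->T, B1->T, B1->F, B2->T, B3->F, B4->F, B5->T, B6->T, B7->F, B8->T, B9->F; covered: B1=T, B1=F, B2=T, B3=F, B4=F, B5=T, B6=T, B7=F, B8=T, B9=F
union over the pool: B1=T, B1=F, B2=T, B3=F, B4=T, B4=F, B5=T, B6=T, B6=F, B7=T, B7=F, B8=T, B8=F, B9=T, B9=F
uncovered (3 of 18): B2=F, B3=T, B5=F

Answer: B2=F, B3=T, B5=F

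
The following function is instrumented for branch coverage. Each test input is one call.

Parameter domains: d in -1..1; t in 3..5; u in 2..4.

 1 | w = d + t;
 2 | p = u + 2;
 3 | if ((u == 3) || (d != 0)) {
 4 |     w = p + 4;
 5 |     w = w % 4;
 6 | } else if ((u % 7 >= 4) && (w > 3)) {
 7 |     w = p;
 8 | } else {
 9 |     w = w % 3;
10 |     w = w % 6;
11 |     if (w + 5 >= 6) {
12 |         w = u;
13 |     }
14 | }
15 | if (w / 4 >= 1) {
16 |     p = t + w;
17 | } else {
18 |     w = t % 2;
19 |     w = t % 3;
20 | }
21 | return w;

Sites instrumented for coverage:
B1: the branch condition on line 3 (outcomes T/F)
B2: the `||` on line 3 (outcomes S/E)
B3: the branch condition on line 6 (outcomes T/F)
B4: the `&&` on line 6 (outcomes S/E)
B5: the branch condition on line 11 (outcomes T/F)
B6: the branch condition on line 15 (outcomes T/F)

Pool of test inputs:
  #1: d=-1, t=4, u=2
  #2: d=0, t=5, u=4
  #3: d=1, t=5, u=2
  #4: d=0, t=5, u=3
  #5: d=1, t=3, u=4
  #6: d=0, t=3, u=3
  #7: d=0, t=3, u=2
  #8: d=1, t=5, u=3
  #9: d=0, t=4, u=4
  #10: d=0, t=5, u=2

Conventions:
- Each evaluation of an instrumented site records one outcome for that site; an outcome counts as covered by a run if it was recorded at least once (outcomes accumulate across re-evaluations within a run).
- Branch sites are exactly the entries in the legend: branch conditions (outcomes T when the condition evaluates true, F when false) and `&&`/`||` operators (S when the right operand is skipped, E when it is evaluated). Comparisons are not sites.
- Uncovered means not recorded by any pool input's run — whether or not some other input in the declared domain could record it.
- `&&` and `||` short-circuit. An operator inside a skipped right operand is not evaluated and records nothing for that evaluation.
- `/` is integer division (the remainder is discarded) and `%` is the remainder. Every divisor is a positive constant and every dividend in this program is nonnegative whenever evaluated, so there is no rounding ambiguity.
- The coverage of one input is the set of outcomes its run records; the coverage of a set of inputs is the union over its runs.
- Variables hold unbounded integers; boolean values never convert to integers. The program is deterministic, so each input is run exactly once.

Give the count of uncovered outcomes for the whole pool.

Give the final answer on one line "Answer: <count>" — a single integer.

run #1 (d=-1, t=4, u=2) runs B2->E, B1->T, B6->F; records B1=T, B2=E, B6=F
run #2 (d=0, t=5, u=4) runs B2->E, B1->F, B4->E, B3->T, B6->T; records B1=F, B2=E, B3=T, B4=E, B6=T
run #3 (d=1, t=5, u=2) runs B2->E, B1->T, B6->F; records B1=T, B2=E, B6=F
run #4 (d=0, t=5, u=3) runs B2->S, B1->T, B6->F; records B1=T, B2=S, B6=F
run #5 (d=1, t=3, u=4) runs B2->E, B1->T, B6->F; records B1=T, B2=E, B6=F
run #6 (d=0, t=3, u=3) runs B2->S, B1->T, B6->F; records B1=T, B2=S, B6=F
run #7 (d=0, t=3, u=2) runs B2->E, B1->F, B4->S, B3->F, B5->F, B6->F; records B1=F, B2=E, B3=F, B4=S, B5=F, B6=F
run #8 (d=1, t=5, u=3) runs B2->S, B1->T, B6->F; records B1=T, B2=S, B6=F
run #9 (d=0, t=4, u=4) runs B2->E, B1->F, B4->E, B3->T, B6->T; records B1=F, B2=E, B3=T, B4=E, B6=T
run #10 (d=0, t=5, u=2) runs B2->E, B1->F, B4->S, B3->F, B5->T, B6->F; records B1=F, B2=E, B3=F, B4=S, B5=T, B6=F
union over the pool: B1=T, B1=F, B2=S, B2=E, B3=T, B3=F, B4=S, B4=E, B5=T, B5=F, B6=T, B6=F
uncovered (0 of 12): none

Answer: 0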